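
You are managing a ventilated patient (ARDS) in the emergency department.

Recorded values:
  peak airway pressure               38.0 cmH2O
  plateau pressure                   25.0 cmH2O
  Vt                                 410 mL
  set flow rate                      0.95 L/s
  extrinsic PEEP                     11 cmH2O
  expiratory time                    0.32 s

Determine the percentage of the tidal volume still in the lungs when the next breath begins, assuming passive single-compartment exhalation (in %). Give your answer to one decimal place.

R = (PIP − Pplat)/V̇ = (38.0 − 25.0) / 0.95 = 13.0/0.95 = 13.684 cmH2O·s/L.
C = Vt/(Pplat − PEEP) = 410.0 / (25.0 − 11) = 410.0/14.0 = 29.286 mL/cmH2O.
τ = R × C = 13.684 × 0.02929 L/cmH2O = 0.4008 s.
Fraction remaining at end-expiration = e^(−Te/τ) = e^(−0.32/0.4008) = 0.45 → 45.0%.

45.0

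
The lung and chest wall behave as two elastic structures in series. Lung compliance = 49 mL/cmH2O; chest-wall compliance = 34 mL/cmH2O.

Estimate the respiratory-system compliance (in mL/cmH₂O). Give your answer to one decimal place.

20.1

Lung and chest wall are elastances in series: 1/Crs = 1/CL + 1/Ccw.
1/Crs = 1/49 + 1/34 = 0.04982.
Crs = 20.072 mL/cmH2O.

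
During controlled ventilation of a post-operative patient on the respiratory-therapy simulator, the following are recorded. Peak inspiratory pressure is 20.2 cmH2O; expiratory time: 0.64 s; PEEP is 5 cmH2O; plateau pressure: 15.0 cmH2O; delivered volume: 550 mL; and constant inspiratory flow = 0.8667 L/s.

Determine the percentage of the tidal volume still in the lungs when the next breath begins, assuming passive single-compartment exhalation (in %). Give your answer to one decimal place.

R = (PIP − Pplat)/V̇ = (20.2 − 15.0) / 0.8667 = 5.2/0.8667 = 6.0 cmH2O·s/L.
C = Vt/(Pplat − PEEP) = 550.0 / (15.0 − 5) = 550.0/10.0 = 55.0 mL/cmH2O.
τ = R × C = 6.0 × 0.055 L/cmH2O = 0.33 s.
Fraction remaining at end-expiration = e^(−Te/τ) = e^(−0.64/0.33) = 0.1438 → 14.38%.

14.4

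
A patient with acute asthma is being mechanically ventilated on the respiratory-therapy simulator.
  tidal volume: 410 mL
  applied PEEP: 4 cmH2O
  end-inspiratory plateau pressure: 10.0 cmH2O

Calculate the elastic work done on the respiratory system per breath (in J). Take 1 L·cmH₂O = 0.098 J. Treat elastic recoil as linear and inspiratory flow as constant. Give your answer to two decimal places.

Elastic work ≈ ½ × (Pplat − PEEP) × Vt = 0.5 × (10.0 − 4) × 0.410 L = 0.5 × 6.0 × 0.410 = 1.23 L·cmH2O.
× 0.098 J/(L·cmH2O) → 0.1205 J.

0.12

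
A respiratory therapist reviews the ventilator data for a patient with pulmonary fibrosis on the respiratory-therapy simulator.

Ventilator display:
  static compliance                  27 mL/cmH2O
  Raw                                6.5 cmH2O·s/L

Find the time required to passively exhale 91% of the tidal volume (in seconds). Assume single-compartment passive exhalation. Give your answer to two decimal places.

0.42

τ = R × C = 6.5 × 27 mL/cmH2O = 6.5 × 0.027 L/cmH2O = 0.1755 s.
Exhaled fraction f = 1 − e^(−t/τ) → t = −τ·ln(1 − f) = −0.1755·ln(0.09) = 0.4226 s.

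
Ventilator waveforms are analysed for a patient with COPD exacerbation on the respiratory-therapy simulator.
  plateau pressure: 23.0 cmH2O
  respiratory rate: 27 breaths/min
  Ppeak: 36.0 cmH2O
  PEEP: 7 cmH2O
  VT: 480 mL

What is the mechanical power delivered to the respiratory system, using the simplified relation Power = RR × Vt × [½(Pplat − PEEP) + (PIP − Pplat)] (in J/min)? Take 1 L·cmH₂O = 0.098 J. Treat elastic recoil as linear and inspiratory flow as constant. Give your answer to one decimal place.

26.7

Per-breath work = Vt × [½(Pplat−PEEP) + (PIP−Pplat)] = 0.480 × [0.5×16.0 + 13.0] = 0.480 × 21.0 = 10.08 L·cmH2O.
Power = 27 × 10.08 = 272.16 L·cmH2O/min.
× 0.098 J/(L·cmH2O) → 26.672 J/min.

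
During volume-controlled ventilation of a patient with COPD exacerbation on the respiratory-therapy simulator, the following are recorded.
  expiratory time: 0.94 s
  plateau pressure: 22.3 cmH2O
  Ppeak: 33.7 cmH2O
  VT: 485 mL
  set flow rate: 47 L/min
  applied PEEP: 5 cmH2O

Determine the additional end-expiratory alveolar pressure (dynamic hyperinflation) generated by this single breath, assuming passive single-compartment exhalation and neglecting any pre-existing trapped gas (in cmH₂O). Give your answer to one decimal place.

Flow: 47 L/min ÷ 60 = 0.7833 L/s.
R = (PIP − Pplat)/V̇ = (33.7 − 22.3) / 0.7833 = 11.4/0.7833 = 14.554 cmH2O·s/L.
C = Vt/(Pplat − PEEP) = 485.0 / (22.3 − 5) = 485.0/17.3 = 28.035 mL/cmH2O.
τ = R × C = 14.554 × 0.02804 L/cmH2O = 0.4081 s.
Fraction remaining = e^(−Te/τ) = e^(−0.94/0.4081) = 0.09992; trapped volume = 485.0 × 0.09992 = 48.461 mL.
Additional alveolar pressure from trapping ≈ V_trapped / C = 48.461 / 28.035 = 1.729 cmH2O.

1.7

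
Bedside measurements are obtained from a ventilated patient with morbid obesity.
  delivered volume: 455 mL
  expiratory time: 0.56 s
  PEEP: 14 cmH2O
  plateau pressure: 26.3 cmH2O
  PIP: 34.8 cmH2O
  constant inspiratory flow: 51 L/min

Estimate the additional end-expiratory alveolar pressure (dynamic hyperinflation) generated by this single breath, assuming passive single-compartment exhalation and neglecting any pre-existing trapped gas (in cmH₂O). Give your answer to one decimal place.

Flow: 51 L/min ÷ 60 = 0.85 L/s.
R = (PIP − Pplat)/V̇ = (34.8 − 26.3) / 0.85 = 8.5/0.85 = 10.0 cmH2O·s/L.
C = Vt/(Pplat − PEEP) = 455.0 / (26.3 − 14) = 455.0/12.3 = 36.992 mL/cmH2O.
τ = R × C = 10.0 × 0.03699 L/cmH2O = 0.3699 s.
Fraction remaining = e^(−Te/τ) = e^(−0.56/0.3699) = 0.22; trapped volume = 455.0 × 0.22 = 100.1 mL.
Additional alveolar pressure from trapping ≈ V_trapped / C = 100.1 / 36.992 = 2.706 cmH2O.

2.7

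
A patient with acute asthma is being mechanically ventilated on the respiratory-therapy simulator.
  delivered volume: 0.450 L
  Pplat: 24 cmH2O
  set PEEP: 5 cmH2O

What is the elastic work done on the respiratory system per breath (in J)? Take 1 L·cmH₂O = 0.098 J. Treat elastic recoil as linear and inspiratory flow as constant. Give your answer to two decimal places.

0.42

Elastic work ≈ ½ × (Pplat − PEEP) × Vt = 0.5 × (24 − 5) × 0.450 L = 0.5 × 19.0 × 0.450 = 4.275 L·cmH2O.
× 0.098 J/(L·cmH2O) → 0.419 J.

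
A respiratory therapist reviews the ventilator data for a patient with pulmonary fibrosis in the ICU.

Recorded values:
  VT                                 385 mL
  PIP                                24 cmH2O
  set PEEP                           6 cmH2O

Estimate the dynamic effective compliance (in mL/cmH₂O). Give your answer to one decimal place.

21.4

Dynamic compliance = Vt / (PIP − PEEP) = 385 / (24 − 6) = 385 / 18.0 = 21.389 mL/cmH2O.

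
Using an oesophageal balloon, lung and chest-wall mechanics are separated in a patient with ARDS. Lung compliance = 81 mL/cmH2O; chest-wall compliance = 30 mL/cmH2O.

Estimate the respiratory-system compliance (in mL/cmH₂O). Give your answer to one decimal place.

21.9

Lung and chest wall are elastances in series: 1/Crs = 1/CL + 1/Ccw.
1/Crs = 1/81 + 1/30 = 0.04568.
Crs = 21.891 mL/cmH2O.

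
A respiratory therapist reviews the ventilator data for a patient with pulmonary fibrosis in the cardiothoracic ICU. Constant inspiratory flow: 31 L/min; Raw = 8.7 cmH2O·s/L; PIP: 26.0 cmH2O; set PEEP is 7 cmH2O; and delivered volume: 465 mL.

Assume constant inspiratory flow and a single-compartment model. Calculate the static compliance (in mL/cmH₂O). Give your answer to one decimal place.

Flow: 31 L/min ÷ 60 = 0.5167 L/s.
Equation of motion (constant flow): PIP = Vt/C + R·V̇ + PEEP.
Vt/C = PIP − R·V̇ − PEEP = 26.0 − 8.7×0.5167 − 7 = 26.0 − 4.495 − 7 = 14.505 cmH2O.
C = Vt / 14.505 = 465 / 14.505 = 32.058 mL/cmH2O.

32.1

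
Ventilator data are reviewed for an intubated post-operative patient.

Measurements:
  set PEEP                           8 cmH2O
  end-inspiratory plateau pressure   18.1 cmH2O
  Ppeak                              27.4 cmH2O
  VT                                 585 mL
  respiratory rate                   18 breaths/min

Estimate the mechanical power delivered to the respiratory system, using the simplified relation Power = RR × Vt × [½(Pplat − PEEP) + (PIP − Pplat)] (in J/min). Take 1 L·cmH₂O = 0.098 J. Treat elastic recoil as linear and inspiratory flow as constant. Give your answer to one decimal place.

14.8

Per-breath work = Vt × [½(Pplat−PEEP) + (PIP−Pplat)] = 0.585 × [0.5×10.1 + 9.3] = 0.585 × 14.35 = 8.395 L·cmH2O.
Power = 18 × 8.395 = 151.11 L·cmH2O/min.
× 0.098 J/(L·cmH2O) → 14.809 J/min.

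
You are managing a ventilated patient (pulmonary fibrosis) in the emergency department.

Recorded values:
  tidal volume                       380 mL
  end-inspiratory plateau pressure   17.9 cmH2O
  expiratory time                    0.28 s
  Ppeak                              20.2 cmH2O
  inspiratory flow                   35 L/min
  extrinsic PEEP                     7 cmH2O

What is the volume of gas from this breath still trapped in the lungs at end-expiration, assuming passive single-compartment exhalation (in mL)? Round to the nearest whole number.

Flow: 35 L/min ÷ 60 = 0.5833 L/s.
R = (PIP − Pplat)/V̇ = (20.2 − 17.9) / 0.5833 = 2.3/0.5833 = 3.943 cmH2O·s/L.
C = Vt/(Pplat − PEEP) = 380.0 / (17.9 − 7) = 380.0/10.9 = 34.862 mL/cmH2O.
τ = R × C = 3.943 × 0.03486 L/cmH2O = 0.1375 s.
Fraction remaining = e^(−Te/τ) = e^(−0.28/0.1375) = 0.1305.
Trapped volume = 380.0 × 0.1305 = 49.59 mL.

50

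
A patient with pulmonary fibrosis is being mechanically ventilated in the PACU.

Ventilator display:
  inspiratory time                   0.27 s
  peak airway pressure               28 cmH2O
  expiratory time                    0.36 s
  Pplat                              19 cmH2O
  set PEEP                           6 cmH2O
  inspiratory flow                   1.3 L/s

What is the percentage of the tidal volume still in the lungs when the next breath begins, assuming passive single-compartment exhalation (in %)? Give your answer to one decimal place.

Vt = flow × Ti = 1.3 L/s × 0.27 s × 1000 mL/L = 351.0 mL.
R = (PIP − Pplat)/V̇ = (28 − 19) / 1.3 = 9.0/1.3 = 6.923 cmH2O·s/L.
C = Vt/(Pplat − PEEP) = 351.0 / (19 − 6) = 351.0/13.0 = 27.0 mL/cmH2O.
τ = R × C = 6.923 × 0.027 L/cmH2O = 0.1869 s.
Fraction remaining at end-expiration = e^(−Te/τ) = e^(−0.36/0.1869) = 0.1457 → 14.57%.

14.6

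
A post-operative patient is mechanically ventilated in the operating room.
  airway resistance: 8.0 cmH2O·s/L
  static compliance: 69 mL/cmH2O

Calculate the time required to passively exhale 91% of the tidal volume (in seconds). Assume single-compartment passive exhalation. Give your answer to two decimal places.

1.33

τ = R × C = 8.0 × 69 mL/cmH2O = 8.0 × 0.069 L/cmH2O = 0.552 s.
Exhaled fraction f = 1 − e^(−t/τ) → t = −τ·ln(1 − f) = −0.552·ln(0.09) = 1.329 s.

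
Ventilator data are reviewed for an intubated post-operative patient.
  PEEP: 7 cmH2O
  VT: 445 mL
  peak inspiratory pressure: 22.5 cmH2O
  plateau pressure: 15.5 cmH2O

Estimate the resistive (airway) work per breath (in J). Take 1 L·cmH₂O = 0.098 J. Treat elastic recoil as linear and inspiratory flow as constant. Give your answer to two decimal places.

With constant inspiratory flow the resistive pressure is constant at PIP − Pplat = 22.5 − 15.5 = 7.0 cmH2O, so resistive work = 7.0 × 0.445 = 3.115 L·cmH2O.
× 0.098 J/(L·cmH2O) → 0.3053 J.

0.31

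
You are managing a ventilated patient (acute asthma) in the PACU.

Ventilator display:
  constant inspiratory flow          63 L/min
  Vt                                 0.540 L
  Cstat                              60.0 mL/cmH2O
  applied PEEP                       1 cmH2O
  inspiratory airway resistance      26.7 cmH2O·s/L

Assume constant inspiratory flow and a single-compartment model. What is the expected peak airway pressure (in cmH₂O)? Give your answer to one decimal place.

Flow: 63 L/min ÷ 60 = 1.05 L/s.
Equation of motion (constant flow): PIP = Vt/C + R·V̇ + PEEP.
PIP = 540/60.0 + 26.7×1.05 + 1 = 9.0 + 28.035 + 1 = 38.035 cmH2O.

38.0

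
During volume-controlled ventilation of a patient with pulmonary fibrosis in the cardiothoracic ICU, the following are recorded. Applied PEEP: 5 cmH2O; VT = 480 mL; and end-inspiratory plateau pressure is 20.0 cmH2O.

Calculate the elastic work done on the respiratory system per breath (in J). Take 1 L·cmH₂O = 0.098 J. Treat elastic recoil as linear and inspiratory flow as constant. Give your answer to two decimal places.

Elastic work ≈ ½ × (Pplat − PEEP) × Vt = 0.5 × (20.0 − 5) × 0.480 L = 0.5 × 15.0 × 0.480 = 3.6 L·cmH2O.
× 0.098 J/(L·cmH2O) → 0.3528 J.

0.35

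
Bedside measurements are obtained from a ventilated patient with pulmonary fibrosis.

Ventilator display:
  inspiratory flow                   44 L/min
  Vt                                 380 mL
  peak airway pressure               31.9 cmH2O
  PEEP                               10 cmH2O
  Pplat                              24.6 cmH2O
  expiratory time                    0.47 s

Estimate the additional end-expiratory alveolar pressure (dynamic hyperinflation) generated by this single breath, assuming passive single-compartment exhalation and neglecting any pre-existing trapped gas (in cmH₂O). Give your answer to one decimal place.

2.4

Flow: 44 L/min ÷ 60 = 0.7333 L/s.
R = (PIP − Pplat)/V̇ = (31.9 − 24.6) / 0.7333 = 7.3/0.7333 = 9.955 cmH2O·s/L.
C = Vt/(Pplat − PEEP) = 380.0 / (24.6 − 10) = 380.0/14.6 = 26.027 mL/cmH2O.
τ = R × C = 9.955 × 0.02603 L/cmH2O = 0.2591 s.
Fraction remaining = e^(−Te/τ) = e^(−0.47/0.2591) = 0.163; trapped volume = 380.0 × 0.163 = 61.94 mL.
Additional alveolar pressure from trapping ≈ V_trapped / C = 61.94 / 26.027 = 2.38 cmH2O.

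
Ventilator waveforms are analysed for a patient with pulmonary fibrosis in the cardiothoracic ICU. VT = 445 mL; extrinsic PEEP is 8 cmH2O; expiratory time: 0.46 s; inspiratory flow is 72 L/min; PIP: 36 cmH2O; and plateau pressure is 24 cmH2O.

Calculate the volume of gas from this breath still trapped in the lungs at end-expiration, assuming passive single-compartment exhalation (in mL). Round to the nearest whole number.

85

Flow: 72 L/min ÷ 60 = 1.2 L/s.
R = (PIP − Pplat)/V̇ = (36 − 24) / 1.2 = 12.0/1.2 = 10.0 cmH2O·s/L.
C = Vt/(Pplat − PEEP) = 445.0 / (24 − 8) = 445.0/16.0 = 27.813 mL/cmH2O.
τ = R × C = 10.0 × 0.02781 L/cmH2O = 0.2781 s.
Fraction remaining = e^(−Te/τ) = e^(−0.46/0.2781) = 0.1913.
Trapped volume = 445.0 × 0.1913 = 85.129 mL.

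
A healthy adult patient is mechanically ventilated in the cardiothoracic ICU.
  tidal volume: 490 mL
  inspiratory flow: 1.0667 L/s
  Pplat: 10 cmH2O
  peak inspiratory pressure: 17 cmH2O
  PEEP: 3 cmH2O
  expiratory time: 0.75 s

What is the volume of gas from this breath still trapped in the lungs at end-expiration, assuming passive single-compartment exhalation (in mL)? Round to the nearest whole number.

R = (PIP − Pplat)/V̇ = (17 − 10) / 1.0667 = 7.0/1.0667 = 6.562 cmH2O·s/L.
C = Vt/(Pplat − PEEP) = 490.0 / (10 − 3) = 490.0/7.0 = 70.0 mL/cmH2O.
τ = R × C = 6.562 × 0.07 L/cmH2O = 0.4593 s.
Fraction remaining = e^(−Te/τ) = e^(−0.75/0.4593) = 0.1954.
Trapped volume = 490.0 × 0.1954 = 95.746 mL.

96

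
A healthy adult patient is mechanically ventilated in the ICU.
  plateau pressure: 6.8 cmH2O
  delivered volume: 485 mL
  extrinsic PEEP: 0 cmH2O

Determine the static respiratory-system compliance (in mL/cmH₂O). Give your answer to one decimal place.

71.3

Cstat = Vt / (Pplat − PEEP) = 485 / (6.8 − 0) = 485 / 6.8 = 71.324 mL/cmH2O.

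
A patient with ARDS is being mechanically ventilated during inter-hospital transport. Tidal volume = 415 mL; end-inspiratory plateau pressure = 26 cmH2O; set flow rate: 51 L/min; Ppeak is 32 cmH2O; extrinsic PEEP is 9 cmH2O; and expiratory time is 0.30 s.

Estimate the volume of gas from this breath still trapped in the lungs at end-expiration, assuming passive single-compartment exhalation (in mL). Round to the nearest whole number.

73

Flow: 51 L/min ÷ 60 = 0.85 L/s.
R = (PIP − Pplat)/V̇ = (32 − 26) / 0.85 = 6.0/0.85 = 7.059 cmH2O·s/L.
C = Vt/(Pplat − PEEP) = 415.0 / (26 − 9) = 415.0/17.0 = 24.412 mL/cmH2O.
τ = R × C = 7.059 × 0.02441 L/cmH2O = 0.1723 s.
Fraction remaining = e^(−Te/τ) = e^(−0.30/0.1723) = 0.1753.
Trapped volume = 415.0 × 0.1753 = 72.75 mL.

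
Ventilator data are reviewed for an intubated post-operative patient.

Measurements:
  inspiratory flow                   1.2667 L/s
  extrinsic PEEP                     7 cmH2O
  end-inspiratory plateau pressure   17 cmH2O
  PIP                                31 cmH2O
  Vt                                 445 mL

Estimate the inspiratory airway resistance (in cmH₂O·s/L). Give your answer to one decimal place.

Raw = (PIP − Pplat) / flow = (31 − 17) / 1.2667 = 14.0 / 1.2667 = 11.052 cmH2O·s/L.

11.1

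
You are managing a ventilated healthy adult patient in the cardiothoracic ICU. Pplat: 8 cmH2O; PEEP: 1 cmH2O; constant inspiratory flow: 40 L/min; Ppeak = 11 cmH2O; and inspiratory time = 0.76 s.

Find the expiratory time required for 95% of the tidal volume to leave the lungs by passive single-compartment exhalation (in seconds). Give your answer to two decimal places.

Flow: 40 L/min ÷ 60 = 0.6667 L/s.
Vt = flow × Ti = 0.6667 L/s × 0.76 s × 1000 mL/L = 506.69 mL.
R = (PIP − Pplat)/V̇ = (11 − 8) / 0.6667 = 3.0/0.6667 = 4.5 cmH2O·s/L.
C = Vt/(Pplat − PEEP) = 506.69 / (8 − 1) = 506.69/7.0 = 72.384 mL/cmH2O.
τ = R × C = 4.5 × 0.07238 L/cmH2O = 0.3257 s.
t = −τ·ln(1 − 0.95) = −0.3257·ln(0.05) = 0.9757 s.

0.98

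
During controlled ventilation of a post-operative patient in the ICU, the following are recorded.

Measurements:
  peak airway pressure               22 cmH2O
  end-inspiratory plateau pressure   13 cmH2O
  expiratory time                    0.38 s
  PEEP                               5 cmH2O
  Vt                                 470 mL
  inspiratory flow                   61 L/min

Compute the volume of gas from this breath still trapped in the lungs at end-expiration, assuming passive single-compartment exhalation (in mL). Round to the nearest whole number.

226

Flow: 61 L/min ÷ 60 = 1.0167 L/s.
R = (PIP − Pplat)/V̇ = (22 − 13) / 1.0167 = 9.0/1.0167 = 8.852 cmH2O·s/L.
C = Vt/(Pplat − PEEP) = 470.0 / (13 − 5) = 470.0/8.0 = 58.75 mL/cmH2O.
τ = R × C = 8.852 × 0.05875 L/cmH2O = 0.5201 s.
Fraction remaining = e^(−Te/τ) = e^(−0.38/0.5201) = 0.4816.
Trapped volume = 470.0 × 0.4816 = 226.35 mL.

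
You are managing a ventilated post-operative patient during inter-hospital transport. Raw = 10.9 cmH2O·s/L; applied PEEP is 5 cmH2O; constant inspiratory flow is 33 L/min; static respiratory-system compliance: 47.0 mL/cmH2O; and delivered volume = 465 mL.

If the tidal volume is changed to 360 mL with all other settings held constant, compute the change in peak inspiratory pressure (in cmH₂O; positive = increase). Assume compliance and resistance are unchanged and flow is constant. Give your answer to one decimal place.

PIP = Vt/C + R·V̇ + PEEP (constant-flow equation of motion).
Only the elastic term changes: ΔPIP = ΔVt / C = (360 − 465) / 47.0 = -2.234 cmH2O.

-2.2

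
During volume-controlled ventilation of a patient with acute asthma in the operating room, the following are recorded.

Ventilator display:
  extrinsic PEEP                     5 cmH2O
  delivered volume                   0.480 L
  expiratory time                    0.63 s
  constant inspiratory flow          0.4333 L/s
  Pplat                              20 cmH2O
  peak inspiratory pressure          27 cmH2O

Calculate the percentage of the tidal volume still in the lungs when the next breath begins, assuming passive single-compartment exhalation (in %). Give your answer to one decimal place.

29.6

R = (PIP − Pplat)/V̇ = (27 − 20) / 0.4333 = 7.0/0.4333 = 16.155 cmH2O·s/L.
C = Vt/(Pplat − PEEP) = 480.0 / (20 − 5) = 480.0/15.0 = 32.0 mL/cmH2O.
τ = R × C = 16.155 × 0.032 L/cmH2O = 0.517 s.
Fraction remaining at end-expiration = e^(−Te/τ) = e^(−0.63/0.517) = 0.2957 → 29.57%.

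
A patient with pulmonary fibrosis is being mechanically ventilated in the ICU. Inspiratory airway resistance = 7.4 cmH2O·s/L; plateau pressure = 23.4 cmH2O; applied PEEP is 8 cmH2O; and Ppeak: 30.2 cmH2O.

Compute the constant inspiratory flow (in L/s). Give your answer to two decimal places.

0.92

flow = (PIP − Pplat) / Raw = 6.8 / 7.4 = 0.9189 L/s.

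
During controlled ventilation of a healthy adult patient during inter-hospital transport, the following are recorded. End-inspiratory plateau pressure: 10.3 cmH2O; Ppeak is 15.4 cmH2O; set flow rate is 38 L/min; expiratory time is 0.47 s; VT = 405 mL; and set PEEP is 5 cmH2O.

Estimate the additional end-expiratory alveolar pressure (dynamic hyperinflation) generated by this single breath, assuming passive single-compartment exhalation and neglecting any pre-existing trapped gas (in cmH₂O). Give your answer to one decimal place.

2.5

Flow: 38 L/min ÷ 60 = 0.6333 L/s.
R = (PIP − Pplat)/V̇ = (15.4 − 10.3) / 0.6333 = 5.1/0.6333 = 8.053 cmH2O·s/L.
C = Vt/(Pplat − PEEP) = 405.0 / (10.3 − 5) = 405.0/5.3 = 76.415 mL/cmH2O.
τ = R × C = 8.053 × 0.07642 L/cmH2O = 0.6154 s.
Fraction remaining = e^(−Te/τ) = e^(−0.47/0.6154) = 0.4659; trapped volume = 405.0 × 0.4659 = 188.69 mL.
Additional alveolar pressure from trapping ≈ V_trapped / C = 188.69 / 76.415 = 2.469 cmH2O.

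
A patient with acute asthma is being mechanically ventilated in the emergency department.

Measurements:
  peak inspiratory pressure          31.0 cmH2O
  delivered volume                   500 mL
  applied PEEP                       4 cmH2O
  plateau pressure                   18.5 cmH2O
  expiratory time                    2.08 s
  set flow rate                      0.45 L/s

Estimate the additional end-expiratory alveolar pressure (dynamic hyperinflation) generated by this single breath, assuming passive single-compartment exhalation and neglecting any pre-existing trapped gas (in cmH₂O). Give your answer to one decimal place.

1.7

R = (PIP − Pplat)/V̇ = (31.0 − 18.5) / 0.45 = 12.5/0.45 = 27.778 cmH2O·s/L.
C = Vt/(Pplat − PEEP) = 500.0 / (18.5 − 4) = 500.0/14.5 = 34.483 mL/cmH2O.
τ = R × C = 27.778 × 0.03448 L/cmH2O = 0.9578 s.
Fraction remaining = e^(−Te/τ) = e^(−2.08/0.9578) = 0.114; trapped volume = 500.0 × 0.114 = 57.0 mL.
Additional alveolar pressure from trapping ≈ V_trapped / C = 57.0 / 34.483 = 1.653 cmH2O.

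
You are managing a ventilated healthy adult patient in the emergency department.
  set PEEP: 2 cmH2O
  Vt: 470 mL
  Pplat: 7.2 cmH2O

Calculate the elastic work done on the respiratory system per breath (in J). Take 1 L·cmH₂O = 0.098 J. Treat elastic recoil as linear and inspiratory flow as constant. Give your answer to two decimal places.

Elastic work ≈ ½ × (Pplat − PEEP) × Vt = 0.5 × (7.2 − 2) × 0.470 L = 0.5 × 5.2 × 0.470 = 1.222 L·cmH2O.
× 0.098 J/(L·cmH2O) → 0.1198 J.

0.12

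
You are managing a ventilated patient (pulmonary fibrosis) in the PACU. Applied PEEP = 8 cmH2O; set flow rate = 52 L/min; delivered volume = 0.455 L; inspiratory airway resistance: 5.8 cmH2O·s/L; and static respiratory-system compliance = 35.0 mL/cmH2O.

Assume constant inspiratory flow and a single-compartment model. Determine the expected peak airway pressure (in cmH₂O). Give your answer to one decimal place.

26.0

Flow: 52 L/min ÷ 60 = 0.8667 L/s.
Equation of motion (constant flow): PIP = Vt/C + R·V̇ + PEEP.
PIP = 455/35.0 + 5.8×0.8667 + 8 = 13.0 + 5.027 + 8 = 26.027 cmH2O.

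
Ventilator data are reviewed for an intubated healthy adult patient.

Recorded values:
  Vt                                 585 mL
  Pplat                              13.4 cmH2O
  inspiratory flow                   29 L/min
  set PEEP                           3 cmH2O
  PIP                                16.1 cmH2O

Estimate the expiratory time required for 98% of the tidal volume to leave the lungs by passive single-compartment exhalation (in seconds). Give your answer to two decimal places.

1.23

Flow: 29 L/min ÷ 60 = 0.4833 L/s.
R = (PIP − Pplat)/V̇ = (16.1 − 13.4) / 0.4833 = 2.7/0.4833 = 5.587 cmH2O·s/L.
C = Vt/(Pplat − PEEP) = 585.0 / (13.4 − 3) = 585.0/10.4 = 56.25 mL/cmH2O.
τ = R × C = 5.587 × 0.05625 L/cmH2O = 0.3143 s.
t = −τ·ln(1 − 0.98) = −0.3143·ln(0.02) = 1.23 s.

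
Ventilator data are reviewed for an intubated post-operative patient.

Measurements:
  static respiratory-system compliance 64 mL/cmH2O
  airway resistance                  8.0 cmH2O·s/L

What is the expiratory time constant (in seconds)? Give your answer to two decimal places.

0.51

τ = R × C = 8.0 × 64 mL/cmH2O = 8.0 × 0.064 L/cmH2O = 0.512 s.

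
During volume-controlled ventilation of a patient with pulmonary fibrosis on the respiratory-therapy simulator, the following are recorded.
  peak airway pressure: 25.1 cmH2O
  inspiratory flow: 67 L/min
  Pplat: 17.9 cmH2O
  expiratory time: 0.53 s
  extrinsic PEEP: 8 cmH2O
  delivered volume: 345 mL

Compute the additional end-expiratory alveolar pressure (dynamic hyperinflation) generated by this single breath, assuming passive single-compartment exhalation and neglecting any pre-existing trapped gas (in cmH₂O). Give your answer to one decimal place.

0.9

Flow: 67 L/min ÷ 60 = 1.1167 L/s.
R = (PIP − Pplat)/V̇ = (25.1 − 17.9) / 1.1167 = 7.2/1.1167 = 6.448 cmH2O·s/L.
C = Vt/(Pplat − PEEP) = 345.0 / (17.9 − 8) = 345.0/9.9 = 34.848 mL/cmH2O.
τ = R × C = 6.448 × 0.03485 L/cmH2O = 0.2247 s.
Fraction remaining = e^(−Te/τ) = e^(−0.53/0.2247) = 0.09454; trapped volume = 345.0 × 0.09454 = 32.616 mL.
Additional alveolar pressure from trapping ≈ V_trapped / C = 32.616 / 34.848 = 0.936 cmH2O.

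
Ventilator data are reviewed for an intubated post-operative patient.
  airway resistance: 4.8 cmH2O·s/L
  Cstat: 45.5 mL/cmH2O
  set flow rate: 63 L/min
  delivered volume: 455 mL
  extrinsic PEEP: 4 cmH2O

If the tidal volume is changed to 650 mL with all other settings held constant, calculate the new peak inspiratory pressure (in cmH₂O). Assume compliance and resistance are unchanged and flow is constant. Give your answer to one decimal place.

23.3

Flow: 63 L/min ÷ 60 = 1.05 L/s.
PIP = Vt/C + R·V̇ + PEEP (constant-flow equation of motion).
Only the elastic term changes: ΔPIP = ΔVt / C = (650 − 455) / 45.5 = 4.286 cmH2O.
Original PIP = 455/45.5 + 4.8×1.05 + 4 = 19.04 cmH2O; new PIP = 19.04 + (4.286) = 23.326 cmH2O.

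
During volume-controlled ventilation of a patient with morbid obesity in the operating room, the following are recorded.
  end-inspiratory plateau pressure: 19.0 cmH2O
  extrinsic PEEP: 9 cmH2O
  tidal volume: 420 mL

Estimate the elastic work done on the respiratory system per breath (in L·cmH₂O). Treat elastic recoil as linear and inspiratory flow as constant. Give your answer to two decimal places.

Elastic work ≈ ½ × (Pplat − PEEP) × Vt = 0.5 × (19.0 − 9) × 0.420 L = 0.5 × 10.0 × 0.420 = 2.1 L·cmH2O.

2.10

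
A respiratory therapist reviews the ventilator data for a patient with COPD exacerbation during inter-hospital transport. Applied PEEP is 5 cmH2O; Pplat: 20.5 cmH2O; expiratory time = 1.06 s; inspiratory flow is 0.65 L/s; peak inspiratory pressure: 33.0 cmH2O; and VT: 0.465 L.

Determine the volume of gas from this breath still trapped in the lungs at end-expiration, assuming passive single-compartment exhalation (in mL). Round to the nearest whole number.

74

R = (PIP − Pplat)/V̇ = (33.0 − 20.5) / 0.65 = 12.5/0.65 = 19.231 cmH2O·s/L.
C = Vt/(Pplat − PEEP) = 465.0 / (20.5 − 5) = 465.0/15.5 = 30.0 mL/cmH2O.
τ = R × C = 19.231 × 0.03 L/cmH2O = 0.5769 s.
Fraction remaining = e^(−Te/τ) = e^(−1.06/0.5769) = 0.1592.
Trapped volume = 465.0 × 0.1592 = 74.028 mL.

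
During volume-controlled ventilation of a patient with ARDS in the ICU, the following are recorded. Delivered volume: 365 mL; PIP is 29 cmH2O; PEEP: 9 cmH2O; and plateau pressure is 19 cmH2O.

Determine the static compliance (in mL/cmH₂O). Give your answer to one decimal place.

Cstat = Vt / (Pplat − PEEP) = 365 / (19 − 9) = 365 / 10.0 = 36.5 mL/cmH2O.

36.5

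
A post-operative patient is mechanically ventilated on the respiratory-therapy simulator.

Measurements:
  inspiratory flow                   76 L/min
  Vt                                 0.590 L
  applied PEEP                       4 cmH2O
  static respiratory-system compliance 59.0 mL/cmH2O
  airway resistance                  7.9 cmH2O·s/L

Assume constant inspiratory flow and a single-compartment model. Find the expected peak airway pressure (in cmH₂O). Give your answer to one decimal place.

24.0

Flow: 76 L/min ÷ 60 = 1.2667 L/s.
Equation of motion (constant flow): PIP = Vt/C + R·V̇ + PEEP.
PIP = 590/59.0 + 7.9×1.2667 + 4 = 10.0 + 10.007 + 4 = 24.007 cmH2O.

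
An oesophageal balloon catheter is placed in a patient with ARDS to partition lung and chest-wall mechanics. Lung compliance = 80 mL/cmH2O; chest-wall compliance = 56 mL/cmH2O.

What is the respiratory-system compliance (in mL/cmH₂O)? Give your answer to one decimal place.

32.9

Lung and chest wall are elastances in series: 1/Crs = 1/CL + 1/Ccw.
1/Crs = 1/80 + 1/56 = 0.03036.
Crs = 32.938 mL/cmH2O.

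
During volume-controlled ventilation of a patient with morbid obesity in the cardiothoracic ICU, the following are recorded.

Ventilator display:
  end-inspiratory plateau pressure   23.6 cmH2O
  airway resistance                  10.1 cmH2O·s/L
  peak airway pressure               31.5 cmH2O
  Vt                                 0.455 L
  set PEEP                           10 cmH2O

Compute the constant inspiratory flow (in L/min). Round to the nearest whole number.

47

flow = (PIP − Pplat) / Raw = (31.5 − 23.6) / 10.1 = 0.7822 L/s × 60 = 46.932 L/min.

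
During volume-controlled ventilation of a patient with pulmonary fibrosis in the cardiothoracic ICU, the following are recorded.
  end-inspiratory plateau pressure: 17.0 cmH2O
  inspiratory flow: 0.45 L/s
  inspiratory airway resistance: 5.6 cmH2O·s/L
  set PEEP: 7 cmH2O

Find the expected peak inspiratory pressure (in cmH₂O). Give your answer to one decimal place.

19.5

PIP = Pplat + Raw × flow = 17.0 + 5.6 × 0.45 = 17.0 + 2.52 = 19.52 cmH2O.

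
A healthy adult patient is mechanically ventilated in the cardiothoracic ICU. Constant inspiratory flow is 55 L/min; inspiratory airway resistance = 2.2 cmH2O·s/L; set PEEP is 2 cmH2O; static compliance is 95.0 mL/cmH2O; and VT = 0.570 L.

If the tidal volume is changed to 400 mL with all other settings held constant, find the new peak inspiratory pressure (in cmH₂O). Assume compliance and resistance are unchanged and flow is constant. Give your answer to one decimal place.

8.2

Flow: 55 L/min ÷ 60 = 0.9167 L/s.
PIP = Vt/C + R·V̇ + PEEP (constant-flow equation of motion).
Only the elastic term changes: ΔPIP = ΔVt / C = (400 − 570) / 95.0 = -1.789 cmH2O.
Original PIP = 570/95.0 + 2.2×0.9167 + 2 = 10.017 cmH2O; new PIP = 10.017 + (-1.789) = 8.228 cmH2O.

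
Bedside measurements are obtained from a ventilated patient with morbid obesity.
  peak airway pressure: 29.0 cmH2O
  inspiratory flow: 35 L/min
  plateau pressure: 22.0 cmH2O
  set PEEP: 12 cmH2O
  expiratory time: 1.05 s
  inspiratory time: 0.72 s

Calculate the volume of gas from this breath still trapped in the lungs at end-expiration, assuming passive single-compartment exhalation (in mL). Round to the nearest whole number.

52

Flow: 35 L/min ÷ 60 = 0.5833 L/s.
Vt = flow × Ti = 0.5833 L/s × 0.72 s × 1000 mL/L = 419.98 mL.
R = (PIP − Pplat)/V̇ = (29.0 − 22.0) / 0.5833 = 7.0/0.5833 = 12.001 cmH2O·s/L.
C = Vt/(Pplat − PEEP) = 419.98 / (22.0 − 12) = 419.98/10.0 = 41.998 mL/cmH2O.
τ = R × C = 12.001 × 0.042 L/cmH2O = 0.504 s.
Fraction remaining = e^(−Te/τ) = e^(−1.05/0.504) = 0.1245.
Trapped volume = 419.98 × 0.1245 = 52.288 mL.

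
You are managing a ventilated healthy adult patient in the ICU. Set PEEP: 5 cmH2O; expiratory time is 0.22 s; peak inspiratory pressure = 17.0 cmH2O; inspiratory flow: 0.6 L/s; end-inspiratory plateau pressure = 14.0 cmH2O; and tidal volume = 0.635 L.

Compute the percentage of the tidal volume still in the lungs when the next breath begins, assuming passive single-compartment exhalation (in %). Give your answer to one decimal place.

53.6

R = (PIP − Pplat)/V̇ = (17.0 − 14.0) / 0.6 = 3.0/0.6 = 5.0 cmH2O·s/L.
C = Vt/(Pplat − PEEP) = 635.0 / (14.0 − 5) = 635.0/9.0 = 70.556 mL/cmH2O.
τ = R × C = 5.0 × 0.07056 L/cmH2O = 0.3528 s.
Fraction remaining at end-expiration = e^(−Te/τ) = e^(−0.22/0.3528) = 0.536 → 53.6%.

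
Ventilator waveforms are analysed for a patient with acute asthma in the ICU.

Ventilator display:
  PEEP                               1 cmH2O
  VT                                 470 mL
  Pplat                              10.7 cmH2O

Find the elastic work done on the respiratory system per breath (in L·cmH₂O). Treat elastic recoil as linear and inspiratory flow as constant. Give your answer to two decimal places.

Elastic work ≈ ½ × (Pplat − PEEP) × Vt = 0.5 × (10.7 − 1) × 0.470 L = 0.5 × 9.7 × 0.470 = 2.28 L·cmH2O.

2.28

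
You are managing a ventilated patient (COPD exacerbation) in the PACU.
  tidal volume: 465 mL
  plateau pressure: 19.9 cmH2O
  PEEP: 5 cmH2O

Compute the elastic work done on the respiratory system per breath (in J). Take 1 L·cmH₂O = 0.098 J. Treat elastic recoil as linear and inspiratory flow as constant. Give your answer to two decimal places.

Elastic work ≈ ½ × (Pplat − PEEP) × Vt = 0.5 × (19.9 − 5) × 0.465 L = 0.5 × 14.9 × 0.465 = 3.464 L·cmH2O.
× 0.098 J/(L·cmH2O) → 0.3395 J.

0.34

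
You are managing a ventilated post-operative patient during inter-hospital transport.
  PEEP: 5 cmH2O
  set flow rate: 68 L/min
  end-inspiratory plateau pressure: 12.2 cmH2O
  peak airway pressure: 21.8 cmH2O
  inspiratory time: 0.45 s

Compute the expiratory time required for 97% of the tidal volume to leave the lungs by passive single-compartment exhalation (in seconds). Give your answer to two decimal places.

2.10

Flow: 68 L/min ÷ 60 = 1.1333 L/s.
Vt = flow × Ti = 1.1333 L/s × 0.45 s × 1000 mL/L = 509.99 mL.
R = (PIP − Pplat)/V̇ = (21.8 − 12.2) / 1.1333 = 9.6/1.1333 = 8.471 cmH2O·s/L.
C = Vt/(Pplat − PEEP) = 509.99 / (12.2 − 5) = 509.99/7.2 = 70.832 mL/cmH2O.
τ = R × C = 8.471 × 0.07083 L/cmH2O = 0.6 s.
t = −τ·ln(1 − 0.97) = −0.6·ln(0.03) = 2.104 s.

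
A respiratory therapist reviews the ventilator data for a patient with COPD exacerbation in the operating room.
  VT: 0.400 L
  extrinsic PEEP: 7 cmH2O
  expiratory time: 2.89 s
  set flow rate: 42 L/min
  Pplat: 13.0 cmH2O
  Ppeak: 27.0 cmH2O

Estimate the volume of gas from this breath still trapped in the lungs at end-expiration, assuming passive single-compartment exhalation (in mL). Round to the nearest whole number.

Flow: 42 L/min ÷ 60 = 0.7 L/s.
R = (PIP − Pplat)/V̇ = (27.0 − 13.0) / 0.7 = 14.0/0.7 = 20.0 cmH2O·s/L.
C = Vt/(Pplat − PEEP) = 400.0 / (13.0 − 7) = 400.0/6.0 = 66.667 mL/cmH2O.
τ = R × C = 20.0 × 0.06667 L/cmH2O = 1.333 s.
Fraction remaining = e^(−Te/τ) = e^(−2.89/1.333) = 0.1144.
Trapped volume = 400.0 × 0.1144 = 45.76 mL.

46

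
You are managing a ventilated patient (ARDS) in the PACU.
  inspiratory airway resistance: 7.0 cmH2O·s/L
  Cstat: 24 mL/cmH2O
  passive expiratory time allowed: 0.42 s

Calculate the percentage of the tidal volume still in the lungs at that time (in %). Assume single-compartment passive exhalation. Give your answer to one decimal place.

8.2

τ = R × C = 7.0 × 24 mL/cmH2O = 7.0 × 0.024 L/cmH2O = 0.168 s.
Passive exhalation: V(t)/V₀ = e^(−t/τ) = e^(−0.42/0.168) = 0.08208.
Fraction remaining = 0.08208 → 8.208%.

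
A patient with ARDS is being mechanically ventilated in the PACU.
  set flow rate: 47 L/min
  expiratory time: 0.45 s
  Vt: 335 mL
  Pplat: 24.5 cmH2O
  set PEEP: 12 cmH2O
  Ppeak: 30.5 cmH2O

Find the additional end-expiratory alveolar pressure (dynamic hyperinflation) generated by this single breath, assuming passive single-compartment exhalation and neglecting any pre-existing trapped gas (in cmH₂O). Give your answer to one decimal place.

Flow: 47 L/min ÷ 60 = 0.7833 L/s.
R = (PIP − Pplat)/V̇ = (30.5 − 24.5) / 0.7833 = 6.0/0.7833 = 7.66 cmH2O·s/L.
C = Vt/(Pplat − PEEP) = 335.0 / (24.5 − 12) = 335.0/12.5 = 26.8 mL/cmH2O.
τ = R × C = 7.66 × 0.0268 L/cmH2O = 0.2053 s.
Fraction remaining = e^(−Te/τ) = e^(−0.45/0.2053) = 0.1117; trapped volume = 335.0 × 0.1117 = 37.42 mL.
Additional alveolar pressure from trapping ≈ V_trapped / C = 37.42 / 26.8 = 1.396 cmH2O.

1.4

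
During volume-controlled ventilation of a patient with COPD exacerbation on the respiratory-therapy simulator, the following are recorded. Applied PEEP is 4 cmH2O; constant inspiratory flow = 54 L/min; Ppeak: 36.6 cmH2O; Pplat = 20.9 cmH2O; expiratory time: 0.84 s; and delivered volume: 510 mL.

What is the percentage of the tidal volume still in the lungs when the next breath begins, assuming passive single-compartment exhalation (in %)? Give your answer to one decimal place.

Flow: 54 L/min ÷ 60 = 0.9 L/s.
R = (PIP − Pplat)/V̇ = (36.6 − 20.9) / 0.9 = 15.7/0.9 = 17.444 cmH2O·s/L.
C = Vt/(Pplat − PEEP) = 510.0 / (20.9 − 4) = 510.0/16.9 = 30.178 mL/cmH2O.
τ = R × C = 17.444 × 0.03018 L/cmH2O = 0.5265 s.
Fraction remaining at end-expiration = e^(−Te/τ) = e^(−0.84/0.5265) = 0.2028 → 20.28%.

20.3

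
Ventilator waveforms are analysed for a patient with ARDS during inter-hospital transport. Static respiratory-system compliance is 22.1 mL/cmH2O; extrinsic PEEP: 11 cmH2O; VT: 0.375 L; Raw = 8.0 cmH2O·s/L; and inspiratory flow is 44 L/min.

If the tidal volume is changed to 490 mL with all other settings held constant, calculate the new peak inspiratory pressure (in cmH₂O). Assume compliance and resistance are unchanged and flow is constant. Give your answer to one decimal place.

39.0

Flow: 44 L/min ÷ 60 = 0.7333 L/s.
PIP = Vt/C + R·V̇ + PEEP (constant-flow equation of motion).
Only the elastic term changes: ΔPIP = ΔVt / C = (490 − 375) / 22.1 = 5.204 cmH2O.
Original PIP = 375/22.1 + 8.0×0.7333 + 11 = 33.835 cmH2O; new PIP = 33.835 + (5.204) = 39.039 cmH2O.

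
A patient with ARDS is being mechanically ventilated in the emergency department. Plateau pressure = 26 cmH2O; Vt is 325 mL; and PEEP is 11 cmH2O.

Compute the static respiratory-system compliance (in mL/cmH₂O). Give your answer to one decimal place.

Cstat = Vt / (Pplat − PEEP) = 325 / (26 − 11) = 325 / 15.0 = 21.667 mL/cmH2O.

21.7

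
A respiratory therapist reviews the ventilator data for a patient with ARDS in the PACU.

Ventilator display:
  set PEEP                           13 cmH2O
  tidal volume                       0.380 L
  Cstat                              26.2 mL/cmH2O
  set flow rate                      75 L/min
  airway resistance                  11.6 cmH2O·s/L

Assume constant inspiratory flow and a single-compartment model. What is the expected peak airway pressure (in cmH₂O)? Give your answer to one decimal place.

42.0

Flow: 75 L/min ÷ 60 = 1.25 L/s.
Equation of motion (constant flow): PIP = Vt/C + R·V̇ + PEEP.
PIP = 380/26.2 + 11.6×1.25 + 13 = 14.504 + 14.5 + 13 = 42.004 cmH2O.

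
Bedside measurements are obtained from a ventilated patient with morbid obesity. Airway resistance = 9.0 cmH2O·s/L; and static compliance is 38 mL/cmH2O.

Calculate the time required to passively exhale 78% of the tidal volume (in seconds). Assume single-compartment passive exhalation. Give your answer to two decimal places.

0.52

τ = R × C = 9.0 × 38 mL/cmH2O = 9.0 × 0.038 L/cmH2O = 0.342 s.
Exhaled fraction f = 1 − e^(−t/τ) → t = −τ·ln(1 − f) = −0.342·ln(0.22) = 0.5178 s.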